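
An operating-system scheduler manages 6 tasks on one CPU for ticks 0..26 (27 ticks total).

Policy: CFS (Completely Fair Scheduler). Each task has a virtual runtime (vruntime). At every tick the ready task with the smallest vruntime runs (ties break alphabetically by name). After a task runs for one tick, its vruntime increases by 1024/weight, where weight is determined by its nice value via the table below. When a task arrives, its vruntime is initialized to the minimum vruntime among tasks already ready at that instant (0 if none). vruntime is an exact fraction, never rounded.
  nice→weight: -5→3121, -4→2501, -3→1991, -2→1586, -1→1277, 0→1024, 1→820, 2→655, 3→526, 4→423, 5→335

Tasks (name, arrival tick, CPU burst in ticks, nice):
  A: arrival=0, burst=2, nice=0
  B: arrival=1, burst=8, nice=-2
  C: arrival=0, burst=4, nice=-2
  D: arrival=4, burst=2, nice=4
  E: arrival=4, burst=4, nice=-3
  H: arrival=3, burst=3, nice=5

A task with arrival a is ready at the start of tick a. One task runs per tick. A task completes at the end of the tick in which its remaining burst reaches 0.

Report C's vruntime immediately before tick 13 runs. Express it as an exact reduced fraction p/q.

t=0: vr[A=0 C=0] → run A
t=1: vr[A=1 B=0 C=0] → run B
t=2: vr[A=1 B=512/793 C=0] → run C
t=3: vr[A=1 B=512/793 C=512/793 H=512/793] → run B
t=4: vr[A=1 B=1024/793 C=512/793 D=512/793 E=512/793 H=512/793] → run C
t=5: vr[A=1 B=1024/793 C=1024/793 D=512/793 E=512/793 H=512/793] → run D
t=6: vr[A=1 B=1024/793 C=1024/793 D=1028608/335439 E=512/793 H=512/793] → run E
t=7: vr[A=1 B=1024/793 C=1024/793 D=1028608/335439 E=1831424/1578863 H=512/793] → run H
t=8: vr[A=1 B=1024/793 C=1024/793 D=1028608/335439 E=1831424/1578863 H=983552/265655] → run A
t=9: vr[B=1024/793 C=1024/793 D=1028608/335439 E=1831424/1578863 H=983552/265655] → run E
t=10: vr[B=1024/793 C=1024/793 D=1028608/335439 E=2643456/1578863 H=983552/265655] → run B
t=11: vr[B=1536/793 C=1024/793 D=1028608/335439 E=2643456/1578863 H=983552/265655] → run C
t=12: vr[B=1536/793 C=1536/793 D=1028608/335439 E=2643456/1578863 H=983552/265655] → run E
t=13: vr[B=1536/793 C=1536/793 D=1028608/335439 E=3455488/1578863 H=983552/265655] → run B
t=14: vr[B=2048/793 C=1536/793 D=1028608/335439 E=3455488/1578863 H=983552/265655] → run C
t=15: vr[B=2048/793 D=1028608/335439 E=3455488/1578863 H=983552/265655] → run E
t=16: vr[B=2048/793 D=1028608/335439 H=983552/265655] → run B
t=17: vr[B=2560/793 D=1028608/335439 H=983552/265655] → run D
t=18: vr[B=2560/793 H=983552/265655] → run B
t=19: vr[B=3072/793 H=983552/265655] → run H
t=20: vr[B=3072/793 H=1795584/265655] → run B
t=21: vr[B=3584/793 H=1795584/265655] → run B
t=22: vr[H=1795584/265655] → run H
t=23: (idle)
t=24: (idle)
t=25: (idle)
t=26: (idle)

vruntime(C, start of tick 13) = 1536/793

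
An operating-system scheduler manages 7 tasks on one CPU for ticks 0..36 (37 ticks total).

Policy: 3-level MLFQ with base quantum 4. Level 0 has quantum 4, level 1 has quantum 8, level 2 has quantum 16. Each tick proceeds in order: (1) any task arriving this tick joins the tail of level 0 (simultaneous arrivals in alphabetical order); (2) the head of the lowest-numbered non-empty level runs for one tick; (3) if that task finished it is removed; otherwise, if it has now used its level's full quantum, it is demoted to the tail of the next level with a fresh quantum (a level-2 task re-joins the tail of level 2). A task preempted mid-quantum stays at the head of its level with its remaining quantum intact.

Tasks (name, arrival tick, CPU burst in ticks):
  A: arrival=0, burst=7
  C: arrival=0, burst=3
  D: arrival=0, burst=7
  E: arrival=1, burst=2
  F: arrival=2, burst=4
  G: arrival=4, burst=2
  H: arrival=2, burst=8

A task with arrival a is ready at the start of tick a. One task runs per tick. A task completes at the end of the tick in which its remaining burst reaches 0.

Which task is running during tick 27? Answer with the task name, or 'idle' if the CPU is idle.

running at tick 27 = D

t=0: L0/L1/L2 = ACD/-/- → run A
t=1: L0/L1/L2 = ACDE/-/- → run A
t=2: L0/L1/L2 = ACDEFH/-/- → run A
t=3: L0/L1/L2 = ACDEFH/-/- → run A
t=4: L0/L1/L2 = CDEFHG/A/- → run C
t=5: L0/L1/L2 = CDEFHG/A/- → run C
t=6: L0/L1/L2 = CDEFHG/A/- → run C
t=7: L0/L1/L2 = DEFHG/A/- → run D
t=8: L0/L1/L2 = DEFHG/A/- → run D
t=9: L0/L1/L2 = DEFHG/A/- → run D
t=10: L0/L1/L2 = DEFHG/A/- → run D
t=11: L0/L1/L2 = EFHG/AD/- → run E
t=12: L0/L1/L2 = EFHG/AD/- → run E
t=13: L0/L1/L2 = FHG/AD/- → run F
t=14: L0/L1/L2 = FHG/AD/- → run F
t=15: L0/L1/L2 = FHG/AD/- → run F
t=16: L0/L1/L2 = FHG/AD/- → run F
t=17: L0/L1/L2 = HG/AD/- → run H
t=18: L0/L1/L2 = HG/AD/- → run H
t=19: L0/L1/L2 = HG/AD/- → run H
t=20: L0/L1/L2 = HG/AD/- → run H
t=21: L0/L1/L2 = G/ADH/- → run G
t=22: L0/L1/L2 = G/ADH/- → run G
t=23: L0/L1/L2 = -/ADH/- → run A
t=24: L0/L1/L2 = -/ADH/- → run A
t=25: L0/L1/L2 = -/ADH/- → run A
t=26: L0/L1/L2 = -/DH/- → run D
t=27: L0/L1/L2 = -/DH/- → run D
t=28: L0/L1/L2 = -/DH/- → run D
t=29: L0/L1/L2 = -/H/- → run H
t=30: L0/L1/L2 = -/H/- → run H
t=31: L0/L1/L2 = -/H/- → run H
t=32: L0/L1/L2 = -/H/- → run H
t=33: (idle)
t=34: (idle)
t=35: (idle)
t=36: (idle)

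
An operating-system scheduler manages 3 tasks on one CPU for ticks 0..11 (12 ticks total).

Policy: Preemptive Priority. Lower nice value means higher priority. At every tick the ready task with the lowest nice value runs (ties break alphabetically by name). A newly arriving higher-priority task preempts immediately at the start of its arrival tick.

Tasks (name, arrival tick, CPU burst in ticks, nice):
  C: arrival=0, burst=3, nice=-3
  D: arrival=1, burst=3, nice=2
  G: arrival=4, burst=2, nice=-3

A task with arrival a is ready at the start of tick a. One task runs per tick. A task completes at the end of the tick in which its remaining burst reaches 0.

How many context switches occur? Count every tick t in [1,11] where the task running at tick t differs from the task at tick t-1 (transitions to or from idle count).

context switches = 4

t=0: ready={C} → run C
t=1: ready={C,D} → run C
t=2: ready={C,D} → run C
t=3: ready={D} → run D
t=4: ready={D,G} → run G
t=5: ready={D,G} → run G
t=6: ready={D} → run D
t=7: ready={D} → run D
t=8: (idle)
t=9: (idle)
t=10: (idle)
t=11: (idle)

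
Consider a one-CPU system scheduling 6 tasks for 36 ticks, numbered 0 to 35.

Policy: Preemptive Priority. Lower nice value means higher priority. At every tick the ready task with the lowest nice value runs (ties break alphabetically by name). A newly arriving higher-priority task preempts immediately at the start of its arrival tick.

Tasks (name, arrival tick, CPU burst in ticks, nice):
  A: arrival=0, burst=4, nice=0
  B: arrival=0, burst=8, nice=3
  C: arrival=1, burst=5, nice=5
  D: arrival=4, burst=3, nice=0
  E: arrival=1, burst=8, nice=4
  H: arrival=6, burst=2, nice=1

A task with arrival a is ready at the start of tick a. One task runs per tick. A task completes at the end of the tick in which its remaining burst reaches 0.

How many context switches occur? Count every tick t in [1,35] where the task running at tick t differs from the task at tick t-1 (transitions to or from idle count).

context switches = 6

t=0: ready={A,B} → run A
t=1: ready={A,B,C,E} → run A
t=2: ready={A,B,C,E} → run A
t=3: ready={A,B,C,E} → run A
t=4: ready={B,C,D,E} → run D
t=5: ready={B,C,D,E} → run D
t=6: ready={B,C,D,E,H} → run D
t=7: ready={B,C,E,H} → run H
t=8: ready={B,C,E,H} → run H
t=9: ready={B,C,E} → run B
t=10: ready={B,C,E} → run B
t=11: ready={B,C,E} → run B
t=12: ready={B,C,E} → run B
t=13: ready={B,C,E} → run B
t=14: ready={B,C,E} → run B
t=15: ready={B,C,E} → run B
t=16: ready={B,C,E} → run B
t=17: ready={C,E} → run E
t=18: ready={C,E} → run E
t=19: ready={C,E} → run E
t=20: ready={C,E} → run E
t=21: ready={C,E} → run E
t=22: ready={C,E} → run E
t=23: ready={C,E} → run E
t=24: ready={C,E} → run E
t=25: ready={C} → run C
t=26: ready={C} → run C
t=27: ready={C} → run C
t=28: ready={C} → run C
t=29: ready={C} → run C
t=30: (idle)
t=31: (idle)
t=32: (idle)
t=33: (idle)
t=34: (idle)
t=35: (idle)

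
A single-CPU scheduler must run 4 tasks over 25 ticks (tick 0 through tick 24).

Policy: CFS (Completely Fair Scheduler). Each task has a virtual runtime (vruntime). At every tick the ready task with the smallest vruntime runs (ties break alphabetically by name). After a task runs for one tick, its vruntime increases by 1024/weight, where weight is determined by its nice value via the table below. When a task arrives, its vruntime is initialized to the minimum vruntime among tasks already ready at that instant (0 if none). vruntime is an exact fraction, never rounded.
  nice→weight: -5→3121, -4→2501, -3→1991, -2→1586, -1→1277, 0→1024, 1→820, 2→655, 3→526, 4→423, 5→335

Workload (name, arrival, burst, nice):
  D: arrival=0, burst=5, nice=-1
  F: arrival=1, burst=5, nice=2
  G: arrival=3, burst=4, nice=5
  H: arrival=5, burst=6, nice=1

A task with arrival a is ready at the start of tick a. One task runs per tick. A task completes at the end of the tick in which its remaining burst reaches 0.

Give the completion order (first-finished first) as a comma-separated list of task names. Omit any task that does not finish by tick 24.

completion order = D, F, H, G

t=0: vr[D=0] → run D
t=1: vr[D=1024/1277 F=1024/1277] → run D
t=2: vr[D=2048/1277 F=1024/1277] → run F
t=3: vr[D=2048/1277 F=1978368/836435 G=2048/1277] → run D
t=4: vr[D=3072/1277 F=1978368/836435 G=2048/1277] → run G
t=5: vr[D=3072/1277 F=1978368/836435 G=1993728/427795 H=1978368/836435] → run F
t=6: vr[D=3072/1277 F=3286016/836435 G=1993728/427795 H=1978368/836435] → run H
t=7: vr[D=3072/1277 F=3286016/836435 G=1993728/427795 H=24787712/6858767] → run D
t=8: vr[D=4096/1277 F=3286016/836435 G=1993728/427795 H=24787712/6858767] → run D
t=9: vr[F=3286016/836435 G=1993728/427795 H=24787712/6858767] → run H
t=10: vr[F=3286016/836435 G=1993728/427795 H=166764032/34293835] → run F
t=11: vr[F=4593664/836435 G=1993728/427795 H=166764032/34293835] → run G
t=12: vr[F=4593664/836435 G=3301376/427795 H=166764032/34293835] → run H
t=13: vr[F=4593664/836435 G=3301376/427795 H=209589504/34293835] → run F
t=14: vr[F=5901312/836435 G=3301376/427795 H=209589504/34293835] → run H
t=15: vr[F=5901312/836435 G=3301376/427795 H=252414976/34293835] → run F
t=16: vr[G=3301376/427795 H=252414976/34293835] → run H
t=17: vr[G=3301376/427795 H=295240448/34293835] → run G
t=18: vr[G=4609024/427795 H=295240448/34293835] → run H
t=19: vr[G=4609024/427795] → run G
t=20: (idle)
t=21: (idle)
t=22: (idle)
t=23: (idle)
t=24: (idle)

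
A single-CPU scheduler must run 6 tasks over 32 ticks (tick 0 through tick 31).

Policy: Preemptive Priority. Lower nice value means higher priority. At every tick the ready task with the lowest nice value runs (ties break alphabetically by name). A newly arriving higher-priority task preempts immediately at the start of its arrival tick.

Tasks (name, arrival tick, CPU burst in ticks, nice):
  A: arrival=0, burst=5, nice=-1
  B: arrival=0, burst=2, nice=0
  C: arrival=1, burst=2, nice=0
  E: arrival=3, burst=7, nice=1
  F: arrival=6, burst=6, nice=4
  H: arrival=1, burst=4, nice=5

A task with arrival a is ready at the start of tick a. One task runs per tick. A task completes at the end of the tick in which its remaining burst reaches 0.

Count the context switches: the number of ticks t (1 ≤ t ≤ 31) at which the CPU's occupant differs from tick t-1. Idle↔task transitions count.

context switches = 6

t=0: ready={A,B} → run A
t=1: ready={A,B,C,H} → run A
t=2: ready={A,B,C,H} → run A
t=3: ready={A,B,C,E,H} → run A
t=4: ready={A,B,C,E,H} → run A
t=5: ready={B,C,E,H} → run B
t=6: ready={B,C,E,F,H} → run B
t=7: ready={C,E,F,H} → run C
t=8: ready={C,E,F,H} → run C
t=9: ready={E,F,H} → run E
t=10: ready={E,F,H} → run E
t=11: ready={E,F,H} → run E
t=12: ready={E,F,H} → run E
t=13: ready={E,F,H} → run E
t=14: ready={E,F,H} → run E
t=15: ready={E,F,H} → run E
t=16: ready={F,H} → run F
t=17: ready={F,H} → run F
t=18: ready={F,H} → run F
t=19: ready={F,H} → run F
t=20: ready={F,H} → run F
t=21: ready={F,H} → run F
t=22: ready={H} → run H
t=23: ready={H} → run H
t=24: ready={H} → run H
t=25: ready={H} → run H
t=26: (idle)
t=27: (idle)
t=28: (idle)
t=29: (idle)
t=30: (idle)
t=31: (idle)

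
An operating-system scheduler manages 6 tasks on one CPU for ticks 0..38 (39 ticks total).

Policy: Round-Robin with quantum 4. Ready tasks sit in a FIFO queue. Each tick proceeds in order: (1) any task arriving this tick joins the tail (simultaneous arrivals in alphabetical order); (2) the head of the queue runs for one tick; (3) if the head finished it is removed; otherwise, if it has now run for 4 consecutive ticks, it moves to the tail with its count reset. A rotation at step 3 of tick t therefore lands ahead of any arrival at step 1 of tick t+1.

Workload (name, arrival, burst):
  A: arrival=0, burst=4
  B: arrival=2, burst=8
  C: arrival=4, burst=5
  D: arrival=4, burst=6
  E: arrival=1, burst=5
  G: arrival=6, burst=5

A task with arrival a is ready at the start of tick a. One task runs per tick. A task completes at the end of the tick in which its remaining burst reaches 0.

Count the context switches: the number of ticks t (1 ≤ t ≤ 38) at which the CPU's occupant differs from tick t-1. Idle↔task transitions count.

context switches = 11

t=0: queue=[A] q_used=0 → run A
t=1: queue=[A,E] q_used=1 → run A
t=2: queue=[A,E,B] q_used=2 → run A
t=3: queue=[A,E,B] q_used=3 → run A
t=4: queue=[E,B,C,D] q_used=0 → run E
t=5: queue=[E,B,C,D] q_used=1 → run E
t=6: queue=[E,B,C,D,G] q_used=2 → run E
t=7: queue=[E,B,C,D,G] q_used=3 → run E
t=8: queue=[B,C,D,G,E] q_used=0 → run B
t=9: queue=[B,C,D,G,E] q_used=1 → run B
t=10: queue=[B,C,D,G,E] q_used=2 → run B
t=11: queue=[B,C,D,G,E] q_used=3 → run B
t=12: queue=[C,D,G,E,B] q_used=0 → run C
t=13: queue=[C,D,G,E,B] q_used=1 → run C
t=14: queue=[C,D,G,E,B] q_used=2 → run C
t=15: queue=[C,D,G,E,B] q_used=3 → run C
t=16: queue=[D,G,E,B,C] q_used=0 → run D
t=17: queue=[D,G,E,B,C] q_used=1 → run D
t=18: queue=[D,G,E,B,C] q_used=2 → run D
t=19: queue=[D,G,E,B,C] q_used=3 → run D
t=20: queue=[G,E,B,C,D] q_used=0 → run G
t=21: queue=[G,E,B,C,D] q_used=1 → run G
t=22: queue=[G,E,B,C,D] q_used=2 → run G
t=23: queue=[G,E,B,C,D] q_used=3 → run G
t=24: queue=[E,B,C,D,G] q_used=0 → run E
t=25: queue=[B,C,D,G] q_used=0 → run B
t=26: queue=[B,C,D,G] q_used=1 → run B
t=27: queue=[B,C,D,G] q_used=2 → run B
t=28: queue=[B,C,D,G] q_used=3 → run B
t=29: queue=[C,D,G] q_used=0 → run C
t=30: queue=[D,G] q_used=0 → run D
t=31: queue=[D,G] q_used=1 → run D
t=32: queue=[G] q_used=0 → run G
t=33: (idle)
t=34: (idle)
t=35: (idle)
t=36: (idle)
t=37: (idle)
t=38: (idle)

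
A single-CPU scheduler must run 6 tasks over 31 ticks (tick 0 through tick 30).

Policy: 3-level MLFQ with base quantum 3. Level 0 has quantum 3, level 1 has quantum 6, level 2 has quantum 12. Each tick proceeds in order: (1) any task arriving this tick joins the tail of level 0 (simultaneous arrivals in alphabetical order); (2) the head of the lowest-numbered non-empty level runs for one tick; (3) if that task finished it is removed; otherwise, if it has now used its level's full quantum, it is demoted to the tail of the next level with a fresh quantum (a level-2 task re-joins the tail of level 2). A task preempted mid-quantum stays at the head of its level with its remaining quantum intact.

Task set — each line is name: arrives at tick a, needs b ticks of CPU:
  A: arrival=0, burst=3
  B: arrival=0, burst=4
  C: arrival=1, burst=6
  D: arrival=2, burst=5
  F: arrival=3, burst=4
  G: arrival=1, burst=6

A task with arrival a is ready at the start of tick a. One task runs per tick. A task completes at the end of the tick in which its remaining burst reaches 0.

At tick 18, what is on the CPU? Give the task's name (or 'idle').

t=0: L0/L1/L2 = AB/-/- → run A
t=1: L0/L1/L2 = ABCG/-/- → run A
t=2: L0/L1/L2 = ABCGD/-/- → run A
t=3: L0/L1/L2 = BCGDF/-/- → run B
t=4: L0/L1/L2 = BCGDF/-/- → run B
t=5: L0/L1/L2 = BCGDF/-/- → run B
t=6: L0/L1/L2 = CGDF/B/- → run C
t=7: L0/L1/L2 = CGDF/B/- → run C
t=8: L0/L1/L2 = CGDF/B/- → run C
t=9: L0/L1/L2 = GDF/BC/- → run G
t=10: L0/L1/L2 = GDF/BC/- → run G
t=11: L0/L1/L2 = GDF/BC/- → run G
t=12: L0/L1/L2 = DF/BCG/- → run D
t=13: L0/L1/L2 = DF/BCG/- → run D
t=14: L0/L1/L2 = DF/BCG/- → run D
t=15: L0/L1/L2 = F/BCGD/- → run F
t=16: L0/L1/L2 = F/BCGD/- → run F
t=17: L0/L1/L2 = F/BCGD/- → run F
t=18: L0/L1/L2 = -/BCGDF/- → run B
t=19: L0/L1/L2 = -/CGDF/- → run C
t=20: L0/L1/L2 = -/CGDF/- → run C
t=21: L0/L1/L2 = -/CGDF/- → run C
t=22: L0/L1/L2 = -/GDF/- → run G
t=23: L0/L1/L2 = -/GDF/- → run G
t=24: L0/L1/L2 = -/GDF/- → run G
t=25: L0/L1/L2 = -/DF/- → run D
t=26: L0/L1/L2 = -/DF/- → run D
t=27: L0/L1/L2 = -/F/- → run F
t=28: (idle)
t=29: (idle)
t=30: (idle)

running at tick 18 = B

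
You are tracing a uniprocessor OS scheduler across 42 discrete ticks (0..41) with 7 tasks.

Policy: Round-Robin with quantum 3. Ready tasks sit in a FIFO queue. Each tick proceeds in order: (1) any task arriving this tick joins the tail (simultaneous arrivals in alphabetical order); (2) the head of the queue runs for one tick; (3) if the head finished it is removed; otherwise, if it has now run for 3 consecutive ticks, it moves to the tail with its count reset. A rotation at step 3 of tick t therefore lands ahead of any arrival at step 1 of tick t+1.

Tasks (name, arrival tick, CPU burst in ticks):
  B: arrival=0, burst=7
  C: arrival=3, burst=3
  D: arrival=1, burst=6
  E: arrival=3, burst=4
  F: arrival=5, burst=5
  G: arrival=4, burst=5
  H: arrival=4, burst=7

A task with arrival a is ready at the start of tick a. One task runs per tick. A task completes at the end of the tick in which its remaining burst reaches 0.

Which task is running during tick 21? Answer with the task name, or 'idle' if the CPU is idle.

t=0: queue=[B] q_used=0 → run B
t=1: queue=[B,D] q_used=1 → run B
t=2: queue=[B,D] q_used=2 → run B
t=3: queue=[D,B,C,E] q_used=0 → run D
t=4: queue=[D,B,C,E,G,H] q_used=1 → run D
t=5: queue=[D,B,C,E,G,H,F] q_used=2 → run D
t=6: queue=[B,C,E,G,H,F,D] q_used=0 → run B
t=7: queue=[B,C,E,G,H,F,D] q_used=1 → run B
t=8: queue=[B,C,E,G,H,F,D] q_used=2 → run B
t=9: queue=[C,E,G,H,F,D,B] q_used=0 → run C
t=10: queue=[C,E,G,H,F,D,B] q_used=1 → run C
t=11: queue=[C,E,G,H,F,D,B] q_used=2 → run C
t=12: queue=[E,G,H,F,D,B] q_used=0 → run E
t=13: queue=[E,G,H,F,D,B] q_used=1 → run E
t=14: queue=[E,G,H,F,D,B] q_used=2 → run E
t=15: queue=[G,H,F,D,B,E] q_used=0 → run G
t=16: queue=[G,H,F,D,B,E] q_used=1 → run G
t=17: queue=[G,H,F,D,B,E] q_used=2 → run G
t=18: queue=[H,F,D,B,E,G] q_used=0 → run H
t=19: queue=[H,F,D,B,E,G] q_used=1 → run H
t=20: queue=[H,F,D,B,E,G] q_used=2 → run H
t=21: queue=[F,D,B,E,G,H] q_used=0 → run F
t=22: queue=[F,D,B,E,G,H] q_used=1 → run F
t=23: queue=[F,D,B,E,G,H] q_used=2 → run F
t=24: queue=[D,B,E,G,H,F] q_used=0 → run D
t=25: queue=[D,B,E,G,H,F] q_used=1 → run D
t=26: queue=[D,B,E,G,H,F] q_used=2 → run D
t=27: queue=[B,E,G,H,F] q_used=0 → run B
t=28: queue=[E,G,H,F] q_used=0 → run E
t=29: queue=[G,H,F] q_used=0 → run G
t=30: queue=[G,H,F] q_used=1 → run G
t=31: queue=[H,F] q_used=0 → run H
t=32: queue=[H,F] q_used=1 → run H
t=33: queue=[H,F] q_used=2 → run H
t=34: queue=[F,H] q_used=0 → run F
t=35: queue=[F,H] q_used=1 → run F
t=36: queue=[H] q_used=0 → run H
t=37: (idle)
t=38: (idle)
t=39: (idle)
t=40: (idle)
t=41: (idle)

running at tick 21 = F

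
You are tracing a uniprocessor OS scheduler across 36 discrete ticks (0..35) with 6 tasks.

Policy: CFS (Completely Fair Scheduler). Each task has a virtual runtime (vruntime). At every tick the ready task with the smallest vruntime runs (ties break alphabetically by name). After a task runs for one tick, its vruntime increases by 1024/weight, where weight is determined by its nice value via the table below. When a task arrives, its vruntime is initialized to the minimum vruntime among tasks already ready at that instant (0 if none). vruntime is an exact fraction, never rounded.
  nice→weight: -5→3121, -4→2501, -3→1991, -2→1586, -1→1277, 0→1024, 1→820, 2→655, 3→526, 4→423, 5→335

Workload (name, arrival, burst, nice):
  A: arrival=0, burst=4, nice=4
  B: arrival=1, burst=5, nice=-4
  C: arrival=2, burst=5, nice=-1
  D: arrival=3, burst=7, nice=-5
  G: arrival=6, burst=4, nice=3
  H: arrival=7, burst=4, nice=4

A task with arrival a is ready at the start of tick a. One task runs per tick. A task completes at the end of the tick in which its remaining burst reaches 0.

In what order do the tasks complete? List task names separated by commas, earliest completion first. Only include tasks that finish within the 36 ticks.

completion order = B, D, C, A, G, H

t=0: vr[A=0] → run A
t=1: vr[A=1024/423 B=1024/423] → run A
t=2: vr[A=2048/423 B=1024/423 C=1024/423] → run B
t=3: vr[A=2048/423 B=2994176/1057923 C=1024/423 D=1024/423] → run C
t=4: vr[A=2048/423 B=2994176/1057923 C=1740800/540171 D=1024/423] → run D
t=5: vr[A=2048/423 B=2994176/1057923 C=1740800/540171 D=3629056/1320183] → run D
t=6: vr[A=2048/423 B=2994176/1057923 C=1740800/540171 D=4062208/1320183 G=2994176/1057923] → run B
t=7: vr[A=2048/423 B=3427328/1057923 C=1740800/540171 D=4062208/1320183 G=2994176/1057923 H=2994176/1057923] → run G
t=8: vr[A=2048/423 B=3427328/1057923 C=1740800/540171 D=4062208/1320183 G=1329124864/278233749 H=2994176/1057923] → run H
t=9: vr[A=2048/423 B=3427328/1057923 C=1740800/540171 D=4062208/1320183 G=1329124864/278233749 H=5555200/1057923] → run D
t=10: vr[A=2048/423 B=3427328/1057923 C=1740800/540171 D=4495360/1320183 G=1329124864/278233749 H=5555200/1057923] → run C
t=11: vr[A=2048/423 B=3427328/1057923 C=2173952/540171 D=4495360/1320183 G=1329124864/278233749 H=5555200/1057923] → run B
t=12: vr[A=2048/423 B=3860480/1057923 C=2173952/540171 D=4495360/1320183 G=1329124864/278233749 H=5555200/1057923] → run D
t=13: vr[A=2048/423 B=3860480/1057923 C=2173952/540171 D=4928512/1320183 G=1329124864/278233749 H=5555200/1057923] → run B
t=14: vr[A=2048/423 B=4293632/1057923 C=2173952/540171 D=4928512/1320183 G=1329124864/278233749 H=5555200/1057923] → run D
t=15: vr[A=2048/423 B=4293632/1057923 C=2173952/540171 D=5361664/1320183 G=1329124864/278233749 H=5555200/1057923] → run C
t=16: vr[A=2048/423 B=4293632/1057923 C=2607104/540171 D=5361664/1320183 G=1329124864/278233749 H=5555200/1057923] → run B
t=17: vr[A=2048/423 C=2607104/540171 D=5361664/1320183 G=1329124864/278233749 H=5555200/1057923] → run D
t=18: vr[A=2048/423 C=2607104/540171 D=5794816/1320183 G=1329124864/278233749 H=5555200/1057923] → run D
t=19: vr[A=2048/423 C=2607104/540171 G=1329124864/278233749 H=5555200/1057923] → run G
t=20: vr[A=2048/423 C=2607104/540171 G=1870781440/278233749 H=5555200/1057923] → run C
t=21: vr[A=2048/423 C=3040256/540171 G=1870781440/278233749 H=5555200/1057923] → run A
t=22: vr[A=1024/141 C=3040256/540171 G=1870781440/278233749 H=5555200/1057923] → run H
t=23: vr[A=1024/141 C=3040256/540171 G=1870781440/278233749 H=2705408/352641] → run C
t=24: vr[A=1024/141 G=1870781440/278233749 H=2705408/352641] → run G
t=25: vr[A=1024/141 G=2412438016/278233749 H=2705408/352641] → run A
t=26: vr[G=2412438016/278233749 H=2705408/352641] → run H
t=27: vr[G=2412438016/278233749 H=10677248/1057923] → run G
t=28: vr[H=10677248/1057923] → run H
t=29: (idle)
t=30: (idle)
t=31: (idle)
t=32: (idle)
t=33: (idle)
t=34: (idle)
t=35: (idle)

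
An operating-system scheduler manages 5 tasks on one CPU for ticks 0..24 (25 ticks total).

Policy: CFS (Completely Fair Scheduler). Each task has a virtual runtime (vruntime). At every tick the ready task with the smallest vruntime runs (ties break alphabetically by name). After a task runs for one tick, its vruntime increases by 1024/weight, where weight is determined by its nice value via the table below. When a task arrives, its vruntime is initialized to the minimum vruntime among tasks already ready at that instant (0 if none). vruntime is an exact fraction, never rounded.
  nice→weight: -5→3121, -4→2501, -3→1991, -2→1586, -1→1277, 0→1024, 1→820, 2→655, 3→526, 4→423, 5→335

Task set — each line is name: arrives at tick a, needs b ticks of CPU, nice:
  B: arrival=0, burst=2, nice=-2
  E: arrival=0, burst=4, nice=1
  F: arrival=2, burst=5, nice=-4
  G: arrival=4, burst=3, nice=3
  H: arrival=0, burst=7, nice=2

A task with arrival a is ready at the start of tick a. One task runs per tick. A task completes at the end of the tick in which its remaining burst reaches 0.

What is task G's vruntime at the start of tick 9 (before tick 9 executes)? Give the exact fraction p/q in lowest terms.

t=0: vr[B=0 E=0 H=0] → run B
t=1: vr[B=512/793 E=0 H=0] → run E
t=2: vr[B=512/793 E=256/205 F=0 H=0] → run F
t=3: vr[B=512/793 E=256/205 F=1024/2501 H=0] → run H
t=4: vr[B=512/793 E=256/205 F=1024/2501 G=1024/2501 H=1024/655] → run F
t=5: vr[B=512/793 E=256/205 F=2048/2501 G=1024/2501 H=1024/655] → run G
t=6: vr[B=512/793 E=256/205 F=2048/2501 G=1549824/657763 H=1024/655] → run B
t=7: vr[E=256/205 F=2048/2501 G=1549824/657763 H=1024/655] → run F
t=8: vr[E=256/205 F=3072/2501 G=1549824/657763 H=1024/655] → run F
t=9: vr[E=256/205 F=4096/2501 G=1549824/657763 H=1024/655] → run E
t=10: vr[E=512/205 F=4096/2501 G=1549824/657763 H=1024/655] → run H
t=11: vr[E=512/205 F=4096/2501 G=1549824/657763 H=2048/655] → run F
t=12: vr[E=512/205 G=1549824/657763 H=2048/655] → run G
t=13: vr[E=512/205 G=2830336/657763 H=2048/655] → run E
t=14: vr[E=768/205 G=2830336/657763 H=2048/655] → run H
t=15: vr[E=768/205 G=2830336/657763 H=3072/655] → run E
t=16: vr[G=2830336/657763 H=3072/655] → run G
t=17: vr[H=3072/655] → run H
t=18: vr[H=4096/655] → run H
t=19: vr[H=1024/131] → run H
t=20: vr[H=6144/655] → run H
t=21: (idle)
t=22: (idle)
t=23: (idle)
t=24: (idle)

vruntime(G, start of tick 9) = 1549824/657763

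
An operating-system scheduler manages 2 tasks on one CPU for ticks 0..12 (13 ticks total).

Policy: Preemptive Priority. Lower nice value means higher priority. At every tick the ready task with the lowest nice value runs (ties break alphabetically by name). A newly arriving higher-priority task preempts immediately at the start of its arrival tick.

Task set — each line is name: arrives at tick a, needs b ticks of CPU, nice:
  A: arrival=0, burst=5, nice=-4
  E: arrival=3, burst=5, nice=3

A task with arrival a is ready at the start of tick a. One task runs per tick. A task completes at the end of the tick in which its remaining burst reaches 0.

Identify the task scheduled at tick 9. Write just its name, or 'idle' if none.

running at tick 9 = E

t=0: ready={A} → run A
t=1: ready={A} → run A
t=2: ready={A} → run A
t=3: ready={A,E} → run A
t=4: ready={A,E} → run A
t=5: ready={E} → run E
t=6: ready={E} → run E
t=7: ready={E} → run E
t=8: ready={E} → run E
t=9: ready={E} → run E
t=10: (idle)
t=11: (idle)
t=12: (idle)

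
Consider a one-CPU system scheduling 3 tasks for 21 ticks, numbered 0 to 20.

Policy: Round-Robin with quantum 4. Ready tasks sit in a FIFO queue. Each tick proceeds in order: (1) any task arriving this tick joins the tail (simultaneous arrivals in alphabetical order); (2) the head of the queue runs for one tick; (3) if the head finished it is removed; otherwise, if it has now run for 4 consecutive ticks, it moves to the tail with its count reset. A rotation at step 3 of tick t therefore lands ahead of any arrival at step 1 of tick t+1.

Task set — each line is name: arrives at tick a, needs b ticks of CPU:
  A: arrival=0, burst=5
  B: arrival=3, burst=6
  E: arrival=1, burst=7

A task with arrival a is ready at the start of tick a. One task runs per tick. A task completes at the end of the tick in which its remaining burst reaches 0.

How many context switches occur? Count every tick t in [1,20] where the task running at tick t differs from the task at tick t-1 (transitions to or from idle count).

t=0: queue=[A] q_used=0 → run A
t=1: queue=[A,E] q_used=1 → run A
t=2: queue=[A,E] q_used=2 → run A
t=3: queue=[A,E,B] q_used=3 → run A
t=4: queue=[E,B,A] q_used=0 → run E
t=5: queue=[E,B,A] q_used=1 → run E
t=6: queue=[E,B,A] q_used=2 → run E
t=7: queue=[E,B,A] q_used=3 → run E
t=8: queue=[B,A,E] q_used=0 → run B
t=9: queue=[B,A,E] q_used=1 → run B
t=10: queue=[B,A,E] q_used=2 → run B
t=11: queue=[B,A,E] q_used=3 → run B
t=12: queue=[A,E,B] q_used=0 → run A
t=13: queue=[E,B] q_used=0 → run E
t=14: queue=[E,B] q_used=1 → run E
t=15: queue=[E,B] q_used=2 → run E
t=16: queue=[B] q_used=0 → run B
t=17: queue=[B] q_used=1 → run B
t=18: (idle)
t=19: (idle)
t=20: (idle)

context switches = 6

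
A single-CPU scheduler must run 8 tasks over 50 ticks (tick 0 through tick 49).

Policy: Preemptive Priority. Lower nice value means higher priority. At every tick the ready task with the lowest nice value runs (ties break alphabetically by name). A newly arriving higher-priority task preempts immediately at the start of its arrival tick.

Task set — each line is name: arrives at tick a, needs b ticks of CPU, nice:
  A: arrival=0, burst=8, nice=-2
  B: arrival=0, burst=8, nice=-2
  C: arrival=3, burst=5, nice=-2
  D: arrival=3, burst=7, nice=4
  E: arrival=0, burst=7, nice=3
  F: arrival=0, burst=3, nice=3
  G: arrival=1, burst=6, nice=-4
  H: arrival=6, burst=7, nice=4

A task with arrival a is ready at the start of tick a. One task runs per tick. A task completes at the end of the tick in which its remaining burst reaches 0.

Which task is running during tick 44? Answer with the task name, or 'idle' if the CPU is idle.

t=0: ready={A,B,E,F} → run A
t=1: ready={A,B,E,F,G} → run G
t=2: ready={A,B,E,F,G} → run G
t=3: ready={A,B,C,D,E,F,G} → run G
t=4: ready={A,B,C,D,E,F,G} → run G
t=5: ready={A,B,C,D,E,F,G} → run G
t=6: ready={A,B,C,D,E,F,G,H} → run G
t=7: ready={A,B,C,D,E,F,H} → run A
t=8: ready={A,B,C,D,E,F,H} → run A
t=9: ready={A,B,C,D,E,F,H} → run A
t=10: ready={A,B,C,D,E,F,H} → run A
t=11: ready={A,B,C,D,E,F,H} → run A
t=12: ready={A,B,C,D,E,F,H} → run A
t=13: ready={A,B,C,D,E,F,H} → run A
t=14: ready={B,C,D,E,F,H} → run B
t=15: ready={B,C,D,E,F,H} → run B
t=16: ready={B,C,D,E,F,H} → run B
t=17: ready={B,C,D,E,F,H} → run B
t=18: ready={B,C,D,E,F,H} → run B
t=19: ready={B,C,D,E,F,H} → run B
t=20: ready={B,C,D,E,F,H} → run B
t=21: ready={B,C,D,E,F,H} → run B
t=22: ready={C,D,E,F,H} → run C
t=23: ready={C,D,E,F,H} → run C
t=24: ready={C,D,E,F,H} → run C
t=25: ready={C,D,E,F,H} → run C
t=26: ready={C,D,E,F,H} → run C
t=27: ready={D,E,F,H} → run E
t=28: ready={D,E,F,H} → run E
t=29: ready={D,E,F,H} → run E
t=30: ready={D,E,F,H} → run E
t=31: ready={D,E,F,H} → run E
t=32: ready={D,E,F,H} → run E
t=33: ready={D,E,F,H} → run E
t=34: ready={D,F,H} → run F
t=35: ready={D,F,H} → run F
t=36: ready={D,F,H} → run F
t=37: ready={D,H} → run D
t=38: ready={D,H} → run D
t=39: ready={D,H} → run D
t=40: ready={D,H} → run D
t=41: ready={D,H} → run D
t=42: ready={D,H} → run D
t=43: ready={D,H} → run D
t=44: ready={H} → run H
t=45: ready={H} → run H
t=46: ready={H} → run H
t=47: ready={H} → run H
t=48: ready={H} → run H
t=49: ready={H} → run H

running at tick 44 = H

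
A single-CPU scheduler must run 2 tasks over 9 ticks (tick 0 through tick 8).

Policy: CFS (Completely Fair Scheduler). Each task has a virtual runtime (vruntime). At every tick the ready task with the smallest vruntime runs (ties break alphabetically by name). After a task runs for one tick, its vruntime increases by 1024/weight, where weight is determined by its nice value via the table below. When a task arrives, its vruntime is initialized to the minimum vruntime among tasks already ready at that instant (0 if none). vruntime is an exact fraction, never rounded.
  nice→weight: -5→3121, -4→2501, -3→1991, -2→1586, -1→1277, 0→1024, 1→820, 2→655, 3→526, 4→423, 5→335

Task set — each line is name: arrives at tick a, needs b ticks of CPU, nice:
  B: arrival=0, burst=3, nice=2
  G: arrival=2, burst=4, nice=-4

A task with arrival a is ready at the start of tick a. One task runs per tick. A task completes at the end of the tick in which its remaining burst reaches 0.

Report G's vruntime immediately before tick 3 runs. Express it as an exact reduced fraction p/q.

vruntime(G, start of tick 3) = 2048/655

t=0: vr[B=0] → run B
t=1: vr[B=1024/655] → run B
t=2: vr[B=2048/655 G=2048/655] → run B
t=3: vr[G=2048/655] → run G
t=4: vr[G=5792768/1638155] → run G
t=5: vr[G=6463488/1638155] → run G
t=6: vr[G=7134208/1638155] → run G
t=7: (idle)
t=8: (idle)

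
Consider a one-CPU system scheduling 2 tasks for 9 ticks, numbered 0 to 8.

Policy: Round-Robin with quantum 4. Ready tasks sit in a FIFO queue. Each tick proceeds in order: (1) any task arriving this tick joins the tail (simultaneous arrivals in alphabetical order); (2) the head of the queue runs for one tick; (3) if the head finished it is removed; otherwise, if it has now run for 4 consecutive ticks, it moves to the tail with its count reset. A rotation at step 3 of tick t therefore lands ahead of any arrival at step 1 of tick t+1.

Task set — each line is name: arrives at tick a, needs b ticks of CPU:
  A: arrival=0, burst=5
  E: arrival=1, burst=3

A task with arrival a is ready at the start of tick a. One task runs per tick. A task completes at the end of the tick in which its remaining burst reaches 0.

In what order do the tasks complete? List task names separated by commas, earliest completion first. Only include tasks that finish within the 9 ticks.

t=0: queue=[A] q_used=0 → run A
t=1: queue=[A,E] q_used=1 → run A
t=2: queue=[A,E] q_used=2 → run A
t=3: queue=[A,E] q_used=3 → run A
t=4: queue=[E,A] q_used=0 → run E
t=5: queue=[E,A] q_used=1 → run E
t=6: queue=[E,A] q_used=2 → run E
t=7: queue=[A] q_used=0 → run A
t=8: (idle)

completion order = E, A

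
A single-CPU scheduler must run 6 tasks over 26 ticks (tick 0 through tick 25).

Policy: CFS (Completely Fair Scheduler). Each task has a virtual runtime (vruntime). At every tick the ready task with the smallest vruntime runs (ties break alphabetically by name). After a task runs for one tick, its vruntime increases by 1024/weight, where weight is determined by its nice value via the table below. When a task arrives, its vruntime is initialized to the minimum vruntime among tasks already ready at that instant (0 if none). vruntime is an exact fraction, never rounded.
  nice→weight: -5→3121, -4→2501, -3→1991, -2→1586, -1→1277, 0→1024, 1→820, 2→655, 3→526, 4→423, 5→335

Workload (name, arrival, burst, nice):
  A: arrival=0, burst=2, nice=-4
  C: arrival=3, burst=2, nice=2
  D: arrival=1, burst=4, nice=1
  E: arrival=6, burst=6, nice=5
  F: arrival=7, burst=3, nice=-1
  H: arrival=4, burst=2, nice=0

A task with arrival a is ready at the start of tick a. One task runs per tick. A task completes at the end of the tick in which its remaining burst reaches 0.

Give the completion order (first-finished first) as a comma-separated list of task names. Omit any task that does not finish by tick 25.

t=0: vr[A=0] → run A
t=1: vr[A=1024/2501 D=1024/2501] → run A
t=2: vr[D=1024/2501] → run D
t=3: vr[C=20736/12505 D=20736/12505] → run C
t=4: vr[C=1055488/327631 D=20736/12505 H=20736/12505] → run D
t=5: vr[C=1055488/327631 D=36352/12505 H=20736/12505] → run H
t=6: vr[C=1055488/327631 D=36352/12505 E=33241/12505 H=33241/12505] → run E
t=7: vr[C=1055488/327631 D=36352/12505 E=4788171/837835 F=33241/12505 H=33241/12505] → run F
t=8: vr[C=1055488/327631 D=36352/12505 E=4788171/837835 F=55253877/15968885 H=33241/12505] → run H
t=9: vr[C=1055488/327631 D=36352/12505 E=4788171/837835 F=55253877/15968885] → run D
t=10: vr[C=1055488/327631 D=51968/12505 E=4788171/837835 F=55253877/15968885] → run C
t=11: vr[D=51968/12505 E=4788171/837835 F=55253877/15968885] → run F
t=12: vr[D=51968/12505 E=4788171/837835 F=68058997/15968885] → run D
t=13: vr[E=4788171/837835 F=68058997/15968885] → run F
t=14: vr[E=4788171/837835] → run E
t=15: vr[E=1469839/167567] → run E
t=16: vr[E=9910219/837835] → run E
t=17: vr[E=12471243/837835] → run E
t=18: vr[E=15032267/837835] → run E
t=19: (idle)
t=20: (idle)
t=21: (idle)
t=22: (idle)
t=23: (idle)
t=24: (idle)
t=25: (idle)

completion order = A, H, C, D, F, E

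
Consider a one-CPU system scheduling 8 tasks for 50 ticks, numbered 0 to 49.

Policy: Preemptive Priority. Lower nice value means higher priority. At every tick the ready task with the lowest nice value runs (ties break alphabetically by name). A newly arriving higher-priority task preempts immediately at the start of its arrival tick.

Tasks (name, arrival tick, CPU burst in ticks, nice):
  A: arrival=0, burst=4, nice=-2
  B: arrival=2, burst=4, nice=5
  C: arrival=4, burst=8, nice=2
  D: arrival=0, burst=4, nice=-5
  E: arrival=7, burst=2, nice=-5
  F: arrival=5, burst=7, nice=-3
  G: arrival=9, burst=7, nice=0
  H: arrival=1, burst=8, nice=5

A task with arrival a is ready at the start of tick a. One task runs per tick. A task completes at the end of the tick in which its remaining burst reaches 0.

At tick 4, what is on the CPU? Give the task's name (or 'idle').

running at tick 4 = A

t=0: ready={A,D} → run D
t=1: ready={A,D,H} → run D
t=2: ready={A,B,D,H} → run D
t=3: ready={A,B,D,H} → run D
t=4: ready={A,B,C,H} → run A
t=5: ready={A,B,C,F,H} → run F
t=6: ready={A,B,C,F,H} → run F
t=7: ready={A,B,C,E,F,H} → run E
t=8: ready={A,B,C,E,F,H} → run E
t=9: ready={A,B,C,F,G,H} → run F
t=10: ready={A,B,C,F,G,H} → run F
t=11: ready={A,B,C,F,G,H} → run F
t=12: ready={A,B,C,F,G,H} → run F
t=13: ready={A,B,C,F,G,H} → run F
t=14: ready={A,B,C,G,H} → run A
t=15: ready={A,B,C,G,H} → run A
t=16: ready={A,B,C,G,H} → run A
t=17: ready={B,C,G,H} → run G
t=18: ready={B,C,G,H} → run G
t=19: ready={B,C,G,H} → run G
t=20: ready={B,C,G,H} → run G
t=21: ready={B,C,G,H} → run G
t=22: ready={B,C,G,H} → run G
t=23: ready={B,C,G,H} → run G
t=24: ready={B,C,H} → run C
t=25: ready={B,C,H} → run C
t=26: ready={B,C,H} → run C
t=27: ready={B,C,H} → run C
t=28: ready={B,C,H} → run C
t=29: ready={B,C,H} → run C
t=30: ready={B,C,H} → run C
t=31: ready={B,C,H} → run C
t=32: ready={B,H} → run B
t=33: ready={B,H} → run B
t=34: ready={B,H} → run B
t=35: ready={B,H} → run B
t=36: ready={H} → run H
t=37: ready={H} → run H
t=38: ready={H} → run H
t=39: ready={H} → run H
t=40: ready={H} → run H
t=41: ready={H} → run H
t=42: ready={H} → run H
t=43: ready={H} → run H
t=44: (idle)
t=45: (idle)
t=46: (idle)
t=47: (idle)
t=48: (idle)
t=49: (idle)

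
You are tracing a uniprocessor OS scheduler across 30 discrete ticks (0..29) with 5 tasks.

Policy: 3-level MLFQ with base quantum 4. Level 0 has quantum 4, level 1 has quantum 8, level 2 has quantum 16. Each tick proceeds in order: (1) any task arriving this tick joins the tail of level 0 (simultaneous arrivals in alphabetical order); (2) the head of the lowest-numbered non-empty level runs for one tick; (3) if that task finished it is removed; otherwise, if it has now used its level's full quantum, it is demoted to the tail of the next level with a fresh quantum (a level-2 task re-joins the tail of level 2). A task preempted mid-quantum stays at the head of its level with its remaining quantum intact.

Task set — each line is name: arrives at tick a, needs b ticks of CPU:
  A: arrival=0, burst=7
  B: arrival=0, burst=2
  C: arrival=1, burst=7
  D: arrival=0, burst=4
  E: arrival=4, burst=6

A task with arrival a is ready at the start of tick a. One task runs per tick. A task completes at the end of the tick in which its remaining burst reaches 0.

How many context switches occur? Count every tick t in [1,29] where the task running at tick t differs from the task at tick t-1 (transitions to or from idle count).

t=0: L0/L1/L2 = ABD/-/- → run A
t=1: L0/L1/L2 = ABDC/-/- → run A
t=2: L0/L1/L2 = ABDC/-/- → run A
t=3: L0/L1/L2 = ABDC/-/- → run A
t=4: L0/L1/L2 = BDCE/A/- → run B
t=5: L0/L1/L2 = BDCE/A/- → run B
t=6: L0/L1/L2 = DCE/A/- → run D
t=7: L0/L1/L2 = DCE/A/- → run D
t=8: L0/L1/L2 = DCE/A/- → run D
t=9: L0/L1/L2 = DCE/A/- → run D
t=10: L0/L1/L2 = CE/A/- → run C
t=11: L0/L1/L2 = CE/A/- → run C
t=12: L0/L1/L2 = CE/A/- → run C
t=13: L0/L1/L2 = CE/A/- → run C
t=14: L0/L1/L2 = E/AC/- → run E
t=15: L0/L1/L2 = E/AC/- → run E
t=16: L0/L1/L2 = E/AC/- → run E
t=17: L0/L1/L2 = E/AC/- → run E
t=18: L0/L1/L2 = -/ACE/- → run A
t=19: L0/L1/L2 = -/ACE/- → run A
t=20: L0/L1/L2 = -/ACE/- → run A
t=21: L0/L1/L2 = -/CE/- → run C
t=22: L0/L1/L2 = -/CE/- → run C
t=23: L0/L1/L2 = -/CE/- → run C
t=24: L0/L1/L2 = -/E/- → run E
t=25: L0/L1/L2 = -/E/- → run E
t=26: (idle)
t=27: (idle)
t=28: (idle)
t=29: (idle)

context switches = 8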